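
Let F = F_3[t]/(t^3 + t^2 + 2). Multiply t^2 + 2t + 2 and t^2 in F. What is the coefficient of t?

1

Multiply in F_3[t]: (t^2 + 2t + 2)·(t^2) = t^4 + 2t^3 + 2t^2.
Reduce using t^3 ≡ 2t^2 + 1 (mod t^3 + t^2 + 2).
Reduced: t^2 + t + 1.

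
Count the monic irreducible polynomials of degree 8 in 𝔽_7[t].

720300

The number of monic irreducibles of degree 8 over GF(7) is (1/8)·Σ_{d∣8} μ(8/d) 7^d.
Divisors of 8: 1, 2, 4, 8; μ(8/d) for each: 0, 0, -1, 1.
Σ = − 7^4 + 7^8 = 5762400.
N = 5762400/8 = 720300.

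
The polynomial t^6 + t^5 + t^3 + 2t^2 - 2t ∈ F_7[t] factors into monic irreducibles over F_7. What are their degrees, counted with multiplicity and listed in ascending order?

1, 1, 2, 2

Write f(t) = t^6 + t^5 + t^3 + 2t^2 - 2t.
Linear factors from roots: (t), (t + 3).
Complete factorization: f(t) = (t)·(t + 3)·(t^2 + t + 3)·(t^2 - 3t - 1).
Factor degrees with multiplicity: 1 + 1 + 2 + 2 = 6.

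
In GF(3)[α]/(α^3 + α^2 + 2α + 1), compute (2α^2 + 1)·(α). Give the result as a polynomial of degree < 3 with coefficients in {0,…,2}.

α^2 + 1

Multiply in GF(3)[α]: (2α^2 + 1)·(α) = 2α^3 + α.
Reduce using α^3 ≡ 2α^2 + α + 2 (mod α^3 + α^2 + 2α + 1).
Reduced: α^2 + 1.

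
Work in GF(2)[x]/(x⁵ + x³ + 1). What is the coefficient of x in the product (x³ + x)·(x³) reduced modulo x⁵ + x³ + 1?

1

Multiply in GF(2)[x]: (x³ + x)·(x³) = x⁶ + x⁴.
Reduce using x⁵ ≡ x³ + 1 (mod x⁵ + x³ + 1).
Reduced: x.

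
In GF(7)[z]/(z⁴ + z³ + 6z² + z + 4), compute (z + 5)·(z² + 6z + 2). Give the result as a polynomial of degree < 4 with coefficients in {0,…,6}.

z^3 + 4z^2 + 4z + 3

Multiply in GF(7)[z]: (z + 5)·(z² + 6z + 2) = z³ + 4z² + 4z + 3.
Reduced: z³ + 4z² + 4z + 3.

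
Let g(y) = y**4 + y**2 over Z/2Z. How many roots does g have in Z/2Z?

2

Evaluate at each of the 2 elements of Z/2Z:
g(0) = 0 → root; g(1) = 0 → root.
Roots: {0, 1}.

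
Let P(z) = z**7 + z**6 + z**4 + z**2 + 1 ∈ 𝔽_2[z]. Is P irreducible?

Check for roots in 𝔽_2: P(0) = 1; P(1) = 1.
No roots, so no linear factors.
Monic irreducibles of degree 2 over GF(2): z**2 + z + 1.
None of them divide P (all give nonzero remainder).
Monic irreducibles of degree 3 over GF(2): z**3 + z + 1, z**3 + z**2 + 1.
None of them divide P (all give nonzero remainder).
No irreducible factor of degree ≤ 3 exists, so P is irreducible over GF(2).

Yes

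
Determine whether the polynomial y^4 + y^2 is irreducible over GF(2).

Write m(y) = y^4 + y^2.
Check for roots in GF(2): m(0) = 0 → root; m(1) = 0 → root.
m(0) = 0, so (y) divides m(y); m is reducible.

No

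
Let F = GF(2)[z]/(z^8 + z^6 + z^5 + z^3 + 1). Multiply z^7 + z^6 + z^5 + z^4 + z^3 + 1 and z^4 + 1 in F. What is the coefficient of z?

Multiply in GF(2)[z]: (z^7 + z^6 + z^5 + z^4 + z^3 + 1)·(z^4 + 1) = z^11 + z^10 + z^9 + z^8 + z^6 + z^5 + z^3 + 1.
Reduce using z^8 ≡ z^6 + z^5 + z^3 + 1 (mod z^8 + z^6 + z^5 + z^3 + 1).
Reduced: z^7 + z^6 + z^5 + z^3 + z^2.

0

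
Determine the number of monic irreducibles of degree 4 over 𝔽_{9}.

1620

x^(9^4) − x is the product of all monic irreducibles of degree dividing 4; Möbius inversion gives N = (1/4) Σ μ(4/d)·9^d.
Divisors of 4: 1, 2, 4; μ(4/d) for each: 0, -1, 1.
Σ = − 9^2 + 9^4 = 6480.
N = 6480/4 = 1620.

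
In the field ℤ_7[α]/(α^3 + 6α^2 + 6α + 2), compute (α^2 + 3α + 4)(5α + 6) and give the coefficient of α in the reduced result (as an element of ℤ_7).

1

Multiply in ℤ_7[α]: (α^2 + 3α + 4)·(5α + 6) = 5α^3 + 3α + 3.
Reduce using α^3 ≡ α^2 + α + 5 (mod α^3 + 6α^2 + 6α + 2).
Reduced: 5α^2 + α.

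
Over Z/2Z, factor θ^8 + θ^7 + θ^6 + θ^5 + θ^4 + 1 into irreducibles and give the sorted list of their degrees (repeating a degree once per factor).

Write g(θ) = θ^8 + θ^7 + θ^6 + θ^5 + θ^4 + 1.
Roots in Z/2Z: g(0) = 1; g(1) = 0 → root.
Linear factors from roots: (θ + 1).
Complete factorization: g(θ) = (θ + 1)^3·(θ^2 + θ + 1)·(θ^3 + θ^2 + 1).
Factor degrees with multiplicity: 1 + 1 + 1 + 2 + 3 = 8.

1, 1, 1, 2, 3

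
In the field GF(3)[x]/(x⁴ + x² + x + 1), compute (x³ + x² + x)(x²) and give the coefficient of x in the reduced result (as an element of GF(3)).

1

Multiply in GF(3)[x]: (x³ + x² + x)·(x²) = x⁵ + x⁴ + x³.
Reduce using x⁴ ≡ 2x² + 2x + 2 (mod x⁴ + x² + x + 1).
Reduced: x² + x + 2.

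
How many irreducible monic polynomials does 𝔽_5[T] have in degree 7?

11160

Gauss's count: N_{5}(7) = (1/7) Σ_{d|7} μ(7/d)·5^d.
Divisors of 7: 1, 7; μ(7/d) for each: -1, 1.
Σ = − 5^1 + 5^7 = 78120.
N = 78120/7 = 11160.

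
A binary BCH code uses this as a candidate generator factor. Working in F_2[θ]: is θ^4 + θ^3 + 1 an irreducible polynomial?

Yes

Write P(θ) = θ^4 + θ^3 + 1.
Check for roots in F_2: P(0) = 1; P(1) = 1.
No roots, so no linear factors.
Monic irreducibles of degree 2 over GF(2): θ^2 + θ + 1.
None of them divide P (all give nonzero remainder).
No irreducible factor of degree ≤ 2 exists, so P is irreducible over GF(2).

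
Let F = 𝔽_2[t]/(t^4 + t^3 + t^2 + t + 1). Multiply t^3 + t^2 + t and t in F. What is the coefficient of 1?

1

Multiply in 𝔽_2[t]: (t^3 + t^2 + t)·(t) = t^4 + t^3 + t^2.
Reduce using t^4 ≡ t^3 + t^2 + t + 1 (mod t^4 + t^3 + t^2 + t + 1).
Reduced: t + 1.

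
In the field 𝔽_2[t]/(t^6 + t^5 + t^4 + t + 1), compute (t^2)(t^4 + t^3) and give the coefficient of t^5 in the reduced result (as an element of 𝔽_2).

0

Multiply in 𝔽_2[t]: (t^2)·(t^4 + t^3) = t^6 + t^5.
Reduce using t^6 ≡ t^5 + t^4 + t + 1 (mod t^6 + t^5 + t^4 + t + 1).
Reduced: t^4 + t + 1.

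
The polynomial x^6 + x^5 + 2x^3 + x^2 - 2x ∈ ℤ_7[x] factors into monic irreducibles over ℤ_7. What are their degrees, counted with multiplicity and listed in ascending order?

1, 1, 1, 3

Write f(x) = x^6 + x^5 + 2x^3 + x^2 - 2x.
Linear factors from roots: (x), (x - 2), (x - 3).
Complete factorization: f(x) = (x)·(x - 3)·(x - 2)·(x^3 - x^2 + 3x + 2).
Factor degrees with multiplicity: 1 + 1 + 1 + 3 = 6.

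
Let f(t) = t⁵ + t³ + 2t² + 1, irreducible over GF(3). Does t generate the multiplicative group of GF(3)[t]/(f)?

|GF(3^5)^×| = 3^5 − 1 = 242. Prime factorization: 242 = 2·11^2.
f is primitive ⇔ t has order 242 in GF(3)[t]/(f), i.e. t^(242/q) ≠ 1 for each prime q | 242.
t^(121) mod f = 2.
t^(22) mod f = t⁴ + 2t² + t + 2.
None equal 1, so t has full order 242; f is primitive.

Yes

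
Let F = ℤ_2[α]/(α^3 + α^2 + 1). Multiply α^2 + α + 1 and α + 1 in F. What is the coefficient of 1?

0

Multiply in ℤ_2[α]: (α^2 + α + 1)·(α + 1) = α^3 + 1.
Reduce using α^3 ≡ α^2 + 1 (mod α^3 + α^2 + 1).
Reduced: α^2.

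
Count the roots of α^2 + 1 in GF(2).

Write h(α) = α^2 + 1.
Evaluate at each of the 2 elements of GF(2):
h(0) = 1; h(1) = 0 → root.
Roots: {1}.

1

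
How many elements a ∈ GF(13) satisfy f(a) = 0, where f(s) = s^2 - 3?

2

Evaluate at each of the 13 elements of GF(13):
f(0) = 10; f(1) = 11; f(2) = 1; f(3) = 6; f(4) = 0 → root; f(5) = 9; f(6) = 7; f(7) = 7; f(8) = 9; f(9) = 0 → root; f(10) = 6; f(11) = 1; f(12) = 11.
Roots: {4, 9}.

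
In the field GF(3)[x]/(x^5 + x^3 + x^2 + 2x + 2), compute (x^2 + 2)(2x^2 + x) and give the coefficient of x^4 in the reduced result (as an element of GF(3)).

Multiply in GF(3)[x]: (x^2 + 2)·(2x^2 + x) = 2x^4 + x^3 + x^2 + 2x.
Reduced: 2x^4 + x^3 + x^2 + 2x.

2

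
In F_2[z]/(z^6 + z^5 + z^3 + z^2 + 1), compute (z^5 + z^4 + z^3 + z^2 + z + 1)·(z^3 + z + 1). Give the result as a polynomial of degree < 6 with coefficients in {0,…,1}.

z^3 + z^2 + 1

Multiply in F_2[z]: (z^5 + z^4 + z^3 + z^2 + z + 1)·(z^3 + z + 1) = z^8 + z^7 + z^5 + z^4 + z^3 + 1.
Reduce using z^6 ≡ z^5 + z^3 + z^2 + 1 (mod z^6 + z^5 + z^3 + z^2 + 1).
Reduced: z^3 + z^2 + 1.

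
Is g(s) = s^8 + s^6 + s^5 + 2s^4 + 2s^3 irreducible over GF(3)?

Check for roots in GF(3): g(0) = 0 → root; g(1) = 1; g(2) = 1.
g(0) = 0, so (s) divides g(s); g is reducible.

No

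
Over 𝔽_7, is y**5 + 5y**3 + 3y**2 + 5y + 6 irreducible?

Yes

Write P(y) = y**5 + 5y**3 + 3y**2 + 5y + 6.
Check for roots in 𝔽_7: P(0) = 6; P(1) = 6; P(2) = 2; P(3) = 6; P(4) = 4; P(5) = 6; P(6) = 5.
No roots, so no linear factors.
Degree-2 irreducible divisors: test the 21 monic irreducibles of degree 2 over GF(7).
None of them divide P (all give nonzero remainder).
No irreducible factor of degree ≤ 2 exists, so P is irreducible over GF(7).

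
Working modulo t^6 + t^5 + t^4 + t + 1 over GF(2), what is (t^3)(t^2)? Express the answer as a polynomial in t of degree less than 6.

Multiply in GF(2)[t]: (t^3)·(t^2) = t^5.
Reduced: t^5.

t^5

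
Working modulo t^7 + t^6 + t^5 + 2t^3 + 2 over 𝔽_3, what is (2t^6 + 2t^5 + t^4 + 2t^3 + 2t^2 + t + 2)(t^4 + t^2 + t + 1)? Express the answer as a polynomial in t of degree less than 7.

Multiply in 𝔽_3[t]: (2t^6 + 2t^5 + t^4 + 2t^3 + 2t^2 + t + 2)·(t^4 + t^2 + t + 1) = 2t^10 + 2t^9 + t^6 + t^4 + 2t^3 + 2t^2 + 2.
Reduce using t^7 ≡ 2t^6 + 2t^5 + t^3 + 1 (mod t^7 + t^6 + t^5 + 2t^3 + 2).
Reduced: t^5 + 2t^4 + 2t^2 + t + 1.

t^5 + 2t^4 + 2t^2 + t + 1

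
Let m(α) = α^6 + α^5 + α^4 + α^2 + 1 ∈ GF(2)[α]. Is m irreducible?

Check for roots in GF(2): m(0) = 1; m(1) = 1.
No roots, so no linear factors.
Monic irreducibles of degree 2 over GF(2): α^2 + α + 1.
None of them divide m (all give nonzero remainder).
Monic irreducibles of degree 3 over GF(2): α^3 + α + 1, α^3 + α^2 + 1.
None of them divide m (all give nonzero remainder).
No irreducible factor of degree ≤ 3 exists, so m is irreducible over GF(2).

Yes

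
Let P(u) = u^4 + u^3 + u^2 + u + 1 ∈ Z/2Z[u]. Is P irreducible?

Yes

Check for roots in Z/2Z: P(0) = 1; P(1) = 1.
No roots, so no linear factors.
Monic irreducibles of degree 2 over GF(2): u^2 + u + 1.
None of them divide P (all give nonzero remainder).
No irreducible factor of degree ≤ 2 exists, so P is irreducible over GF(2).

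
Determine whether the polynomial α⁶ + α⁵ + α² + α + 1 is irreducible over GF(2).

Yes

Write h(α) = α⁶ + α⁵ + α² + α + 1.
Check for roots in GF(2): h(0) = 1; h(1) = 1.
No roots, so no linear factors.
Monic irreducibles of degree 2 over GF(2): α² + α + 1.
None of them divide h (all give nonzero remainder).
Monic irreducibles of degree 3 over GF(2): α³ + α + 1, α³ + α² + 1.
None of them divide h (all give nonzero remainder).
No irreducible factor of degree ≤ 3 exists, so h is irreducible over GF(2).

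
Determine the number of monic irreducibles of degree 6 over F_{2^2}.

670

x^(4^6) − x is the product of all monic irreducibles of degree dividing 6; Möbius inversion gives N = (1/6) Σ μ(6/d)·4^d.
Divisors of 6: 1, 2, 3, 6; μ(6/d) for each: 1, -1, -1, 1.
Σ = 4^1 − 4^2 − 4^3 + 4^6 = 4020.
N = 4020/6 = 670.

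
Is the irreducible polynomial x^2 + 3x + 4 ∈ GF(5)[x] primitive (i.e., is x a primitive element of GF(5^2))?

Write f(x) = x^2 + 3x + 4.
|GF(5^2)^×| = 5^2 − 1 = 24. Prime factorization: 24 = 2^3·3.
f is primitive ⇔ x has order 24 in GF(5)[x]/(f), i.e. x^(24/q) ≠ 1 for each prime q | 24.
x^(12) mod f = 1
x^(8) mod f = 3x + 4.
Since x^(12) = 1, the order of x divides 12 < 24; not primitive.

No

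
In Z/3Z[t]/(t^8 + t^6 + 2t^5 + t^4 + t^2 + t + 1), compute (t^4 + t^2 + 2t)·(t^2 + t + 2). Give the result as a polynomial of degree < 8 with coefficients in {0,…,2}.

Multiply in Z/3Z[t]: (t^4 + t^2 + 2t)·(t^2 + t + 2) = t^6 + t^5 + t^2 + t.
Reduced: t^6 + t^5 + t^2 + t.

t^6 + t^5 + t^2 + t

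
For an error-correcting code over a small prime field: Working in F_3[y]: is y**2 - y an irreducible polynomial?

Write m(y) = y**2 - y.
Check for roots in F_3: m(0) = 0 → root; m(1) = 0 → root; m(2) = 2.
m(0) = 0, so (y) divides m(y); m is reducible.

No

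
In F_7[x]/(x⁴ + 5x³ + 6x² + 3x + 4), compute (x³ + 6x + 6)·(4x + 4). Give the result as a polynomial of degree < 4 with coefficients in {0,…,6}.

Multiply in F_7[x]: (x³ + 6x + 6)·(4x + 4) = 4x⁴ + 4x³ + 3x² + 6x + 3.
Reduce using x⁴ ≡ 2x³ + x² + 4x + 3 (mod x⁴ + 5x³ + 6x² + 3x + 4).
Reduced: 5x³ + x + 1.

5x^3 + x + 1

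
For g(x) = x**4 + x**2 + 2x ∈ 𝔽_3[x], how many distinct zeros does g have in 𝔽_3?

Evaluate at each of the 3 elements of 𝔽_3:
g(0) = 0 → root; g(1) = 1; g(2) = 0 → root.
Roots: {0, 2}.

2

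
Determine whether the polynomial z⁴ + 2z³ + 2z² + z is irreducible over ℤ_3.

No

Write g(z) = z⁴ + 2z³ + 2z² + z.
Check for roots in ℤ_3: g(0) = 0 → root; g(1) = 0 → root; g(2) = 0 → root.
g(0) = 0, so (z) divides g(z); g is reducible.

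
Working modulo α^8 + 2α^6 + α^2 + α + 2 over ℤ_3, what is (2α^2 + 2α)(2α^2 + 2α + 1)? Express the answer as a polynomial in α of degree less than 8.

Multiply in ℤ_3[α]: (2α^2 + 2α)·(2α^2 + 2α + 1) = α^4 + 2α^3 + 2α.
Reduced: α^4 + 2α^3 + 2α.

α^4 + 2α^3 + 2α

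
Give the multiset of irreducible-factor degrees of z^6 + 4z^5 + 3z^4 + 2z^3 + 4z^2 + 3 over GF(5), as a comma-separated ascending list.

1, 1, 1, 3

Write f(z) = z^6 + 4z^5 + 3z^4 + 2z^3 + 4z^2 + 3.
Roots in GF(5): f(0) = 3; f(1) = 2; f(2) = 0 → root; f(3) = 2; f(4) = 0 → root.
Linear factors from roots: (z + 3), (z + 1).
Complete factorization: f(z) = (z + 3)·(z + 1)^2·(z^3 + 4z^2 + z + 1).
Factor degrees with multiplicity: 1 + 1 + 1 + 3 = 6.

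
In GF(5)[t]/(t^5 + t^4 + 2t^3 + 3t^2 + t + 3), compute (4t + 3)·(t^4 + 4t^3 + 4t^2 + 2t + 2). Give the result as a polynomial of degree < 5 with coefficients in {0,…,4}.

Multiply in GF(5)[t]: (4t + 3)·(t^4 + 4t^3 + 4t^2 + 2t + 2) = 4t^5 + 4t^4 + 3t^3 + 4t + 1.
Reduce using t^5 ≡ 4t^4 + 3t^3 + 2t^2 + 4t + 2 (mod t^5 + t^4 + 2t^3 + 3t^2 + t + 3).
Reduced: 3t^2 + 4.

3t^2 + 4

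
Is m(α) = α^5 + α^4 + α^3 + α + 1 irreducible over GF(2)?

Yes

Check for roots in GF(2): m(0) = 1; m(1) = 1.
No roots, so no linear factors.
Monic irreducibles of degree 2 over GF(2): α^2 + α + 1.
None of them divide m (all give nonzero remainder).
No irreducible factor of degree ≤ 2 exists, so m is irreducible over GF(2).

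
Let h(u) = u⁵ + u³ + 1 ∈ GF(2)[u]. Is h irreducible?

Yes

Check for roots in GF(2): h(0) = 1; h(1) = 1.
No roots, so no linear factors.
Monic irreducibles of degree 2 over GF(2): u² + u + 1.
None of them divide h (all give nonzero remainder).
No irreducible factor of degree ≤ 2 exists, so h is irreducible over GF(2).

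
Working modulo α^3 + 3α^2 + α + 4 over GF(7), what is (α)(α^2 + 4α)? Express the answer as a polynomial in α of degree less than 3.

Multiply in GF(7)[α]: (α)·(α^2 + 4α) = α^3 + 4α^2.
Reduce using α^3 ≡ 4α^2 + 6α + 3 (mod α^3 + 3α^2 + α + 4).
Reduced: α^2 + 6α + 3.

α^2 + 6α + 3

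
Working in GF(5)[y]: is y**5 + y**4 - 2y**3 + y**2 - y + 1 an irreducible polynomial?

No

Write f(y) = y**5 + y**4 - 2y**3 + y**2 - y + 1.
Check for roots in GF(5): f(0) = 1; f(1) = 1; f(2) = 0 → root; f(3) = 2; f(4) = 0 → root.
f(2) = 0, so (y − 2) divides f(y); f is reducible.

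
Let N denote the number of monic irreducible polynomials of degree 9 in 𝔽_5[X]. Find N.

By the necklace-counting formula, N_5(9) = (1/9) Σ_{d|9} μ(9/d)·5^d.
Divisors of 9: 1, 3, 9; μ(9/d) for each: 0, -1, 1.
Σ = − 5^3 + 5^9 = 1953000.
N = 1953000/9 = 217000.

217000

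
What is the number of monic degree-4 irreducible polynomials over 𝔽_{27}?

Gauss's count: N_{27}(4) = (1/4) Σ_{d|4} μ(4/d)·27^d.
Divisors of 4: 1, 2, 4; μ(4/d) for each: 0, -1, 1.
Σ = − 27^2 + 27^4 = 530712.
N = 530712/4 = 132678.

132678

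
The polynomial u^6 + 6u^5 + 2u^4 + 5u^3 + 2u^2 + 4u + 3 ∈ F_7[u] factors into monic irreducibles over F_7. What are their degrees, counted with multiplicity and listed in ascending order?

Write h(u) = u^6 + 6u^5 + 2u^4 + 5u^3 + 2u^2 + 4u + 3.
Linear factors from roots: (u + 3), (u + 2), (u + 1).
Complete factorization: h(u) = (u + 1)·(u + 3)·(u + 2)^2·(u^2 + 5u + 2).
Factor degrees with multiplicity: 1 + 1 + 1 + 1 + 2 = 6.

1, 1, 1, 1, 2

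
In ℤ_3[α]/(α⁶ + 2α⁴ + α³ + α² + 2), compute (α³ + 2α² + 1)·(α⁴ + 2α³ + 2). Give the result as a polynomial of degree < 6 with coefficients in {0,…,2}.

Multiply in ℤ_3[α]: (α³ + 2α² + 1)·(α⁴ + 2α³ + 2) = α⁷ + α⁶ + α⁵ + α⁴ + α³ + α² + 2.
Reduce using α⁶ ≡ α⁴ + 2α³ + 2α² + 1 (mod α⁶ + 2α⁴ + α³ + α² + 2).
Reduced: 2α⁵ + α⁴ + 2α³ + α.

2α^5 + α^4 + 2α^3 + α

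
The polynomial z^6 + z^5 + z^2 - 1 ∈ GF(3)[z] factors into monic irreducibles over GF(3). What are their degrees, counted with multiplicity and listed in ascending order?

Write g(z) = z^6 + z^5 + z^2 - 1.
Roots in GF(3): g(0) = 2; g(1) = 2; g(2) = 0 → root.
Linear factors from roots: (z + 1).
Complete factorization: g(z) = (z + 1)^3·(z^3 + z^2 - 1).
Factor degrees with multiplicity: 1 + 1 + 1 + 3 = 6.

1, 1, 1, 3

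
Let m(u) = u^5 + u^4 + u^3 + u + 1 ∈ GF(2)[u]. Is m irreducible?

Check for roots in GF(2): m(0) = 1; m(1) = 1.
No roots, so no linear factors.
Monic irreducibles of degree 2 over GF(2): u^2 + u + 1.
None of them divide m (all give nonzero remainder).
No irreducible factor of degree ≤ 2 exists, so m is irreducible over GF(2).

Yes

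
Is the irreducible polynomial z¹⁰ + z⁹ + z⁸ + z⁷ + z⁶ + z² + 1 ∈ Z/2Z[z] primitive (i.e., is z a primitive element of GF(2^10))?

No

Write f(z) = z¹⁰ + z⁹ + z⁸ + z⁷ + z⁶ + z² + 1.
|GF(2^10)^×| = 2^10 − 1 = 1023. Prime factorization: 1023 = 3·11·31.
f is primitive ⇔ z has order 1023 in GF(2)[z]/(f), i.e. z^(1023/q) ≠ 1 for each prime q | 1023.
z^(341) mod f = 1
z^(93) mod f = z⁷ + z⁶ + z⁵ + z⁴ + 1.
z^(33) mod f = z⁷ + z³ + z² + z.
Since z^(341) = 1, the order of z divides 341 < 1023; not primitive.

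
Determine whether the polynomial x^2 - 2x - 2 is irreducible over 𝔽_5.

Write f(x) = x^2 - 2x - 2.
Check for roots in 𝔽_5: f(0) = 3; f(1) = 2; f(2) = 3; f(3) = 1; f(4) = 1.
No roots. A degree-2 polynomial over a field with no linear factor is irreducible.

Yes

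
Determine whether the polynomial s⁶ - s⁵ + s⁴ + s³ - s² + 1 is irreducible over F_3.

Write m(s) = s⁶ - s⁵ + s⁴ + s³ - s² + 1.
Check for roots in F_3: m(0) = 1; m(1) = 2; m(2) = 2.
No roots, so no linear factors.
Monic irreducibles of degree 2 over GF(3): s² + 1, s² + s - 1, s² - s - 1.
None of them divide m (all give nonzero remainder).
Degree-3 irreducible divisors: test the 8 monic irreducibles of degree 3 over GF(3).
None of them divide m (all give nonzero remainder).
No irreducible factor of degree ≤ 3 exists, so m is irreducible over GF(3).

Yes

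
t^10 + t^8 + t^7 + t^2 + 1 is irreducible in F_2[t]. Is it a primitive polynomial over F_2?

Yes

Write f(t) = t^10 + t^8 + t^7 + t^2 + 1.
|GF(2^10)^×| = 2^10 − 1 = 1023. Prime factorization: 1023 = 3·11·31.
f is primitive ⇔ t has order 1023 in GF(2)[t]/(f), i.e. t^(1023/q) ≠ 1 for each prime q | 1023.
t^(341) mod f = t^8 + t^7 + t^6 + t^5 + t^2 + t + 1.
t^(93) mod f = t^8 + t^3 + t^2 + t.
t^(33) mod f = t^8 + t^7 + t^3 + t^2.
None equal 1, so t has full order 1023; f is primitive.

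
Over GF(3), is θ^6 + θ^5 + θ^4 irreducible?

No

Write f(θ) = θ^6 + θ^5 + θ^4.
Check for roots in GF(3): f(0) = 0 → root; f(1) = 0 → root; f(2) = 1.
f(0) = 0, so (θ) divides f(θ); f is reducible.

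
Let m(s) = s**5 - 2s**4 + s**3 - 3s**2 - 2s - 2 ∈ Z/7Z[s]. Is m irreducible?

Check for roots in Z/7Z: m(0) = 5; m(1) = 0 → root; m(2) = 4; m(3) = 3; m(4) = 0 → root; m(5) = 2; m(6) = 0 → root.
m(1) = 0, so (s − 1) divides m(s); m is reducible.

No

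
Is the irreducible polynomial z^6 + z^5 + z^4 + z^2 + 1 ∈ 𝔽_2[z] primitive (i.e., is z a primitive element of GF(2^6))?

Write f(z) = z^6 + z^5 + z^4 + z^2 + 1.
|GF(2^6)^×| = 2^6 − 1 = 63. Prime factorization: 63 = 3^2·7.
f is primitive ⇔ z has order 63 in GF(2)[z]/(f), i.e. z^(63/q) ≠ 1 for each prime q | 63.
z^(21) mod f = 1
z^(9) mod f = z^3 + 1.
Since z^(21) = 1, the order of z divides 21 < 63; not primitive.

No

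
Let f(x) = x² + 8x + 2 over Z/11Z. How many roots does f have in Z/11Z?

2

Evaluate at each of the 11 elements of Z/11Z:
f(0) = 2; f(1) = 0 → root; f(2) = 0 → root; f(3) = 2; f(4) = 6; f(5) = 1; f(6) = 9; f(7) = 8; f(8) = 9; f(9) = 1; f(10) = 6.
Roots: {1, 2}.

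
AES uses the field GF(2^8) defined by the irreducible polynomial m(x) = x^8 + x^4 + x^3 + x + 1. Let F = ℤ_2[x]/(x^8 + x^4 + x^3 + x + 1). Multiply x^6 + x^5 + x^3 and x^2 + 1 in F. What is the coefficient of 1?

Multiply in ℤ_2[x]: (x^6 + x^5 + x^3)·(x^2 + 1) = x^8 + x^7 + x^6 + x^3.
Reduce using x^8 ≡ x^4 + x^3 + x + 1 (mod x^8 + x^4 + x^3 + x + 1).
Reduced: x^7 + x^6 + x^4 + x + 1.

1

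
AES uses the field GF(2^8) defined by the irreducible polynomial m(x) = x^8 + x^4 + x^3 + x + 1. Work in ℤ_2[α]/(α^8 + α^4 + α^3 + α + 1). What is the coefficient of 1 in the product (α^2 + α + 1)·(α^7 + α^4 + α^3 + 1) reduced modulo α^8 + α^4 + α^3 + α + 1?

Multiply in ℤ_2[α]: (α^2 + α + 1)·(α^7 + α^4 + α^3 + 1) = α^9 + α^8 + α^7 + α^6 + α^3 + α^2 + α + 1.
Reduce using α^8 ≡ α^4 + α^3 + α + 1 (mod α^8 + α^4 + α^3 + α + 1).
Reduced: α^7 + α^6 + α^5 + α.

0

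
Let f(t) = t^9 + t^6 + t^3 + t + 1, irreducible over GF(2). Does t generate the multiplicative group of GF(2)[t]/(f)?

|GF(2^9)^×| = 2^9 − 1 = 511. Prime factorization: 511 = 7·73.
f is primitive ⇔ t has order 511 in GF(2)[t]/(f), i.e. t^(511/q) ≠ 1 for each prime q | 511.
t^(73) mod f = 1
t^(7) mod f = t^7.
Since t^(73) = 1, the order of t divides 73 < 511; not primitive.

No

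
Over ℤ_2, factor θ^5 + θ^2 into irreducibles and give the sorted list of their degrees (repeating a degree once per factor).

Write f(θ) = θ^5 + θ^2.
Roots in ℤ_2: f(0) = 0 → root; f(1) = 0 → root.
Linear factors from roots: (θ), (θ + 1).
Complete factorization: f(θ) = (θ + 1)·(θ)^2·(θ^2 + θ + 1).
Factor degrees with multiplicity: 1 + 1 + 1 + 2 = 5.

1, 1, 1, 2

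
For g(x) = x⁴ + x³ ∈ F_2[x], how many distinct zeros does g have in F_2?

Evaluate at each of the 2 elements of F_2:
g(0) = 0 → root; g(1) = 0 → root.
Roots: {0, 1}.

2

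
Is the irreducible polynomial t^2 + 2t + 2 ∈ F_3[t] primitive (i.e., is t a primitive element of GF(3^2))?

Write f(t) = t^2 + 2t + 2.
|GF(3^2)^×| = 3^2 − 1 = 8. Prime factorization: 8 = 2^3.
f is primitive ⇔ t has order 8 in GF(3)[t]/(f), i.e. t^(8/q) ≠ 1 for each prime q | 8.
t^(4) mod f = 2.
None equal 1, so t has full order 8; f is primitive.

Yes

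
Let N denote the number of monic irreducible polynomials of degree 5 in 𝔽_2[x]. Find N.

x^(2^5) − x is the product of all monic irreducibles of degree dividing 5; Möbius inversion gives N = (1/5) Σ μ(5/d)·2^d.
Divisors of 5: 1, 5; μ(5/d) for each: -1, 1.
Σ = − 2^1 + 2^5 = 30.
N = 30/5 = 6.

6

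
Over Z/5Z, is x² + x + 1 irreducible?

Yes

Write h(x) = x² + x + 1.
Check for roots in Z/5Z: h(0) = 1; h(1) = 3; h(2) = 2; h(3) = 3; h(4) = 1.
No roots. A degree-2 polynomial over a field with no linear factor is irreducible.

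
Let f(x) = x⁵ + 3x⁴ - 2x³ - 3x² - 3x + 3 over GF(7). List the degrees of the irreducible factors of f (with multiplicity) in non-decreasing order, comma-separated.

1, 1, 1, 2

Linear factors from roots: (x - 2), (x - 3), (x + 1).
Complete factorization: f(x) = (x + 1)·(x - 3)·(x - 2)·(x² - 3).
Factor degrees with multiplicity: 1 + 1 + 1 + 2 = 5.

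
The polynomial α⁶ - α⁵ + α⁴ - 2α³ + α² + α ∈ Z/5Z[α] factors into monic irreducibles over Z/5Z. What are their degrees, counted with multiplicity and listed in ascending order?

Write h(α) = α⁶ - α⁵ + α⁴ - 2α³ + α² + α.
Roots in Z/5Z: h(0) = 0 → root; h(1) = 1; h(2) = 3; h(3) = 0 → root; h(4) = 0 → root.
Linear factors from roots: (α), (α + 2), (α + 1).
Complete factorization: h(α) = (α)·(α + 1)·(α + 2)·(α³ + α² + α - 2).
Factor degrees with multiplicity: 1 + 1 + 1 + 3 = 6.

1, 1, 1, 3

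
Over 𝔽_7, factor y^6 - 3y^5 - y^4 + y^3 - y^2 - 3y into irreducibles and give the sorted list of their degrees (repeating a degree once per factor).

1, 2, 3

Write f(y) = y^6 - 3y^5 - y^4 + y^3 - y^2 - 3y.
Linear factors from roots: (y).
Complete factorization: f(y) = (y)·(y^2 + y + 3)·(y^3 + 3y^2 - 1).
Factor degrees with multiplicity: 1 + 2 + 3 = 6.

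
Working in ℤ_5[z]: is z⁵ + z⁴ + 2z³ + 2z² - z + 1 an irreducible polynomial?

Yes

Write g(z) = z⁵ + z⁴ + 2z³ + 2z² - z + 1.
Check for roots in ℤ_5: g(0) = 1; g(1) = 1; g(2) = 1; g(3) = 4; g(4) = 2.
No roots, so no linear factors.
Degree-2 irreducible divisors: test the 10 monic irreducibles of degree 2 over GF(5).
None of them divide g (all give nonzero remainder).
No irreducible factor of degree ≤ 2 exists, so g is irreducible over GF(5).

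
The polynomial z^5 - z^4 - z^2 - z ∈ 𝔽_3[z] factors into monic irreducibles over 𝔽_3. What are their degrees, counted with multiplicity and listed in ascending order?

1, 2, 2

Write f(z) = z^5 - z^4 - z^2 - z.
Roots in 𝔽_3: f(0) = 0 → root; f(1) = 1; f(2) = 1.
Linear factors from roots: (z).
Complete factorization: f(z) = (z)·(z^2 + 1)·(z^2 - z - 1).
Factor degrees with multiplicity: 1 + 2 + 2 = 5.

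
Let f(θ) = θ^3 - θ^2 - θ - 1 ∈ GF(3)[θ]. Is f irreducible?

Check for roots in GF(3): f(0) = 2; f(1) = 1; f(2) = 1.
No roots. A degree-3 polynomial over a field with no linear factor is irreducible.

Yes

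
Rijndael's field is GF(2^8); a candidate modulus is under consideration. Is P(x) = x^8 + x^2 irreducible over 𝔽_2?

No

Check for roots in 𝔽_2: P(0) = 0 → root; P(1) = 0 → root.
P(0) = 0, so (x) divides P(x); P is reducible.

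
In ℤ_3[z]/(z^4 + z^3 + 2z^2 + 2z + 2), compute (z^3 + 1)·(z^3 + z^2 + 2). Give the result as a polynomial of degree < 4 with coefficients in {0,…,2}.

z

Multiply in ℤ_3[z]: (z^3 + 1)·(z^3 + z^2 + 2) = z^6 + z^5 + z^2 + 2.
Reduce using z^4 ≡ 2z^3 + z^2 + z + 1 (mod z^4 + z^3 + 2z^2 + 2z + 2).
Reduced: z.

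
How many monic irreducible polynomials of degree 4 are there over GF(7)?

x^(7^4) − x is the product of all monic irreducibles of degree dividing 4; Möbius inversion gives N = (1/4) Σ μ(4/d)·7^d.
Divisors of 4: 1, 2, 4; μ(4/d) for each: 0, -1, 1.
Σ = − 7^2 + 7^4 = 2352.
N = 2352/4 = 588.

588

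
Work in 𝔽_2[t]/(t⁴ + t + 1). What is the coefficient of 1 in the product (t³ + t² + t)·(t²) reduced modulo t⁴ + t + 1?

1

Multiply in 𝔽_2[t]: (t³ + t² + t)·(t²) = t⁵ + t⁴ + t³.
Reduce using t⁴ ≡ t + 1 (mod t⁴ + t + 1).
Reduced: t³ + t² + 1.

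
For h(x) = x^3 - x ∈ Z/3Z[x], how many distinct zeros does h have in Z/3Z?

Evaluate at each of the 3 elements of Z/3Z:
h(0) = 0 → root; h(1) = 0 → root; h(2) = 0 → root.
Roots: {0, 1, 2}.

3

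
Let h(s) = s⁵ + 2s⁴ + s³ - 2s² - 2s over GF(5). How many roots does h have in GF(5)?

Evaluate at each of the 5 elements of GF(5):
h(0) = 0 → root; h(1) = 0 → root; h(2) = 0 → root; h(3) = 3; h(4) = 0 → root.
Roots: {0, 1, 2, 4}.

4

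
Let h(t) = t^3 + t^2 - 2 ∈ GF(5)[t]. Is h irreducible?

Check for roots in GF(5): h(0) = 3; h(1) = 0 → root; h(2) = 0 → root; h(3) = 4; h(4) = 3.
h(1) = 0, so (t − 1) divides h(t); h is reducible.

No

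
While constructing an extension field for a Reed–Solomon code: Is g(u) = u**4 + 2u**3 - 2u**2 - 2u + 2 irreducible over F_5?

Check for roots in F_5: g(0) = 2; g(1) = 1; g(2) = 2; g(3) = 3; g(4) = 1.
No roots, so no linear factors.
Degree-2 irreducible divisors: test the 10 monic irreducibles of degree 2 over GF(5).
None of them divide g (all give nonzero remainder).
No irreducible factor of degree ≤ 2 exists, so g is irreducible over GF(5).

Yes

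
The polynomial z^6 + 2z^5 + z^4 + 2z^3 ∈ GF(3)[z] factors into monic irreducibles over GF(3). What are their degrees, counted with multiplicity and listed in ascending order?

Write f(z) = z^6 + 2z^5 + z^4 + 2z^3.
Roots in GF(3): f(0) = 0 → root; f(1) = 0 → root; f(2) = 1.
Linear factors from roots: (z), (z + 2).
Complete factorization: f(z) = (z + 2)·(z)^3·(z^2 + 1).
Factor degrees with multiplicity: 1 + 1 + 1 + 1 + 2 = 6.

1, 1, 1, 1, 2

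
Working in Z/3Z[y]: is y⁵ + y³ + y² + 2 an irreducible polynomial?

Write P(y) = y⁵ + y³ + y² + 2.
Check for roots in Z/3Z: P(0) = 2; P(1) = 2; P(2) = 1.
No roots, so no linear factors.
Monic irreducibles of degree 2 over GF(3): y² + 1, y² + y + 2, y² + 2y + 2.
None of them divide P (all give nonzero remainder).
No irreducible factor of degree ≤ 2 exists, so P is irreducible over GF(3).

Yes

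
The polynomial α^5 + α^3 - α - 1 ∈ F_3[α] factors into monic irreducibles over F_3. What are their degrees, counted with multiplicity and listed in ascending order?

Write f(α) = α^5 + α^3 - α - 1.
Roots in F_3: f(0) = 2; f(1) = 0 → root; f(2) = 1.
Linear factors from roots: (α - 1).
Complete factorization: f(α) = (α - 1)·(α^2 - α - 1)^2.
Factor degrees with multiplicity: 1 + 2 + 2 = 5.

1, 2, 2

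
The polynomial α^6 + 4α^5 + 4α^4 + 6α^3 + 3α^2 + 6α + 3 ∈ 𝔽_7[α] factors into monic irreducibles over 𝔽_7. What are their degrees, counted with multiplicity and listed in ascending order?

Write f(α) = α^6 + 4α^5 + 4α^4 + 6α^3 + 3α^2 + 6α + 3.
Complete factorization: f(α) = (α^2 + 2α + 5)·(α^2 + 4α + 1)·(α^2 + 5α + 2).
Factor degrees with multiplicity: 2 + 2 + 2 = 6.

2, 2, 2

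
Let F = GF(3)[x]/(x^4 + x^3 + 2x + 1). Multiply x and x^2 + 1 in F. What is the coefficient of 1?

0

Multiply in GF(3)[x]: (x)·(x^2 + 1) = x^3 + x.
Reduced: x^3 + x.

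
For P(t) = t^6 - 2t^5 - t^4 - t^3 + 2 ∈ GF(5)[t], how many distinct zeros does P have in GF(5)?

Evaluate at each of the 5 elements of GF(5):
P(0) = 2; P(1) = 4; P(2) = 3; P(3) = 2; P(4) = 0 → root.
Roots: {4}.

1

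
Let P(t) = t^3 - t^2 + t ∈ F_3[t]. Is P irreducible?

Check for roots in F_3: P(0) = 0 → root; P(1) = 1; P(2) = 0 → root.
P(0) = 0, so (t) divides P(t); P is reducible.

No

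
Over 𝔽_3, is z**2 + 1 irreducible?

Yes

Write g(z) = z**2 + 1.
Check for roots in 𝔽_3: g(0) = 1; g(1) = 2; g(2) = 2.
No roots. A degree-2 polynomial over a field with no linear factor is irreducible.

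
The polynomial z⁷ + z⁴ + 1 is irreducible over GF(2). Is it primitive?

Yes

Write f(z) = z⁷ + z⁴ + 1.
|GF(2^7)^×| = 2^7 − 1 = 127. Prime factorization: 127 = 127.
f is primitive ⇔ z has order 127 in GF(2)[z]/(f), i.e. z^(127/q) ≠ 1 for each prime q | 127.
z^(1) mod f = z.
None equal 1, so z has full order 127; f is primitive.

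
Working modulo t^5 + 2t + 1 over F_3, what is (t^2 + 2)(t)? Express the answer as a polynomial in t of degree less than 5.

Multiply in F_3[t]: (t^2 + 2)·(t) = t^3 + 2t.
Reduced: t^3 + 2t.

t^3 + 2t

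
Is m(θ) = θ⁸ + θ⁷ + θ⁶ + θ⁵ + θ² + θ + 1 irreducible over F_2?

Check for roots in F_2: m(0) = 1; m(1) = 1.
No roots, so no linear factors.
Monic irreducibles of degree 2 over GF(2): θ² + θ + 1.
None of them divide m (all give nonzero remainder).
Monic irreducibles of degree 3 over GF(2): θ³ + θ + 1, θ³ + θ² + 1.
None of them divide m (all give nonzero remainder).
Monic irreducibles of degree 4 over GF(2): θ⁴ + θ + 1, θ⁴ + θ³ + 1, θ⁴ + θ³ + θ² + θ + 1.
None of them divide m (all give nonzero remainder).
No irreducible factor of degree ≤ 4 exists, so m is irreducible over GF(2).

Yes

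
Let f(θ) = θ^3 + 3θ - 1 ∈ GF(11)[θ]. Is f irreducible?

Check each element of GF(11) for a root: f(0)=10, f(1)=3, f(2)=2, f(3)=2, f(4)=9, f(5)=7, f(6)=2, f(7)=0, f(8)=7, f(9)=7, f(10)=6.
f(7) = 0, so (θ − 7) divides f(θ); f is reducible.

No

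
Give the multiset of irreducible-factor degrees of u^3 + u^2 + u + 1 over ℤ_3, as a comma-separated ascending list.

Write h(u) = u^3 + u^2 + u + 1.
Roots in ℤ_3: h(0) = 1; h(1) = 1; h(2) = 0 → root.
Linear factors from roots: (u + 1).
Complete factorization: h(u) = (u + 1)·(u^2 + 1).
Factor degrees with multiplicity: 1 + 2 = 3.

1, 2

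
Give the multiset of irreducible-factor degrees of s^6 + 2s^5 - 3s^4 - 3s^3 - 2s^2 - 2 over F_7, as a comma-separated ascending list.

Write g(s) = s^6 + 2s^5 - 3s^4 - 3s^3 - 2s^2 - 2.
Linear factors from roots: (s - 1).
Complete factorization: g(s) = (s - 1)·(s^2 + s + 3)·(s^3 + 2s^2 + 2s + 3).
Factor degrees with multiplicity: 1 + 2 + 3 = 6.

1, 2, 3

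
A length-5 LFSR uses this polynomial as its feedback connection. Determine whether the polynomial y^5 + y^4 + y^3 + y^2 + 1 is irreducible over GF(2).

Write m(y) = y^5 + y^4 + y^3 + y^2 + 1.
Check for roots in GF(2): m(0) = 1; m(1) = 1.
No roots, so no linear factors.
Monic irreducibles of degree 2 over GF(2): y^2 + y + 1.
None of them divide m (all give nonzero remainder).
No irreducible factor of degree ≤ 2 exists, so m is irreducible over GF(2).

Yes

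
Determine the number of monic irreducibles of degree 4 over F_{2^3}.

1008

By the necklace-counting formula, N_8(4) = (1/4) Σ_{d|4} μ(4/d)·8^d.
Divisors of 4: 1, 2, 4; μ(4/d) for each: 0, -1, 1.
Σ = − 8^2 + 8^4 = 4032.
N = 4032/4 = 1008.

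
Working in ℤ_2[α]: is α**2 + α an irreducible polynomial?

No

Write g(α) = α**2 + α.
Check for roots in ℤ_2: g(0) = 0 → root; g(1) = 0 → root.
g(0) = 0, so (α) divides g(α); g is reducible.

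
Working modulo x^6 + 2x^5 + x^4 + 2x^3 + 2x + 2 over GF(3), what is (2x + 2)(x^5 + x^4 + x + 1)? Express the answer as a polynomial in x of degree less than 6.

Multiply in GF(3)[x]: (2x + 2)·(x^5 + x^4 + x + 1) = 2x^6 + x^5 + 2x^4 + 2x^2 + x + 2.
Reduce using x^6 ≡ x^5 + 2x^4 + x^3 + x + 1 (mod x^6 + 2x^5 + x^4 + 2x^3 + 2x + 2).
Reduced: 2x^3 + 2x^2 + 1.

2x^3 + 2x^2 + 1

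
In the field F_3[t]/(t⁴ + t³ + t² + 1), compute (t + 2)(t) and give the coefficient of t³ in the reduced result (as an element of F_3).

Multiply in F_3[t]: (t + 2)·(t) = t² + 2t.
Reduced: t² + 2t.

0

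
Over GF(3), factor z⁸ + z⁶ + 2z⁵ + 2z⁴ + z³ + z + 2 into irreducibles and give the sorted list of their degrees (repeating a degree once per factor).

8

Write g(z) = z⁸ + z⁶ + 2z⁵ + 2z⁴ + z³ + z + 2.
Roots in GF(3): g(0) = 2; g(1) = 1; g(2) = 2.
Complete factorization: g(z) = (z⁸ + z⁶ + 2z⁵ + 2z⁴ + z³ + z + 2).
Factor degrees with multiplicity: 8 = 8.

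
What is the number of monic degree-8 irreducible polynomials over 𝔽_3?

810

The number of monic irreducibles of degree 8 over GF(3) is (1/8)·Σ_{d∣8} μ(8/d) 3^d.
Divisors of 8: 1, 2, 4, 8; μ(8/d) for each: 0, 0, -1, 1.
Σ = − 3^4 + 3^8 = 6480.
N = 6480/8 = 810.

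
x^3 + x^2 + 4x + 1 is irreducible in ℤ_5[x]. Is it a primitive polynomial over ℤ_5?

No

Write f(x) = x^3 + x^2 + 4x + 1.
|GF(5^3)^×| = 5^3 − 1 = 124. Prime factorization: 124 = 2^2·31.
f is primitive ⇔ x has order 124 in GF(5)[x]/(f), i.e. x^(124/q) ≠ 1 for each prime q | 124.
x^(62) mod f = 1
x^(4) mod f = 2x^2 + 3x + 1.
Since x^(62) = 1, the order of x divides 62 < 124; not primitive.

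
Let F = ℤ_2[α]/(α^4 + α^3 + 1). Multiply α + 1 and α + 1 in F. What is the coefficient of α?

0

Multiply in ℤ_2[α]: (α + 1)·(α + 1) = α^2 + 1.
Reduced: α^2 + 1.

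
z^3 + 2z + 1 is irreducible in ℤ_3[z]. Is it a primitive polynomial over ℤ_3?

Write f(z) = z^3 + 2z + 1.
|GF(3^3)^×| = 3^3 − 1 = 26. Prime factorization: 26 = 2·13.
f is primitive ⇔ z has order 26 in GF(3)[z]/(f), i.e. z^(26/q) ≠ 1 for each prime q | 26.
z^(13) mod f = 2.
z^(2) mod f = z^2.
None equal 1, so z has full order 26; f is primitive.

Yes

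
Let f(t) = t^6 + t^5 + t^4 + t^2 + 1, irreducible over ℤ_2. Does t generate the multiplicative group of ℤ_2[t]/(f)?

No

|GF(2^6)^×| = 2^6 − 1 = 63. Prime factorization: 63 = 3^2·7.
f is primitive ⇔ t has order 63 in GF(2)[t]/(f), i.e. t^(63/q) ≠ 1 for each prime q | 63.
t^(21) mod f = 1
t^(9) mod f = t^3 + 1.
Since t^(21) = 1, the order of t divides 21 < 63; not primitive.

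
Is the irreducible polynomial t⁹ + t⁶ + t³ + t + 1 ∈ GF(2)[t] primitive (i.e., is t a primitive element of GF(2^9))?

No

Write f(t) = t⁹ + t⁶ + t³ + t + 1.
|GF(2^9)^×| = 2^9 − 1 = 511. Prime factorization: 511 = 7·73.
f is primitive ⇔ t has order 511 in GF(2)[t]/(f), i.e. t^(511/q) ≠ 1 for each prime q | 511.
t^(73) mod f = 1
t^(7) mod f = t⁷.
Since t^(73) = 1, the order of t divides 73 < 511; not primitive.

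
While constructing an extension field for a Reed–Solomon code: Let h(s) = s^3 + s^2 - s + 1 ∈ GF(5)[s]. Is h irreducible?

Check for roots in GF(5): h(0) = 1; h(1) = 2; h(2) = 1; h(3) = 4; h(4) = 2.
No roots. A degree-3 polynomial over a field with no linear factor is irreducible.

Yes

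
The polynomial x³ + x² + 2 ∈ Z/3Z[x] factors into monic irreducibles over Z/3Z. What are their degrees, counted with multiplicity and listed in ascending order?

3

Write g(x) = x³ + x² + 2.
Roots in Z/3Z: g(0) = 2; g(1) = 1; g(2) = 2.
Complete factorization: g(x) = (x³ + x² + 2).
Factor degrees with multiplicity: 3 = 3.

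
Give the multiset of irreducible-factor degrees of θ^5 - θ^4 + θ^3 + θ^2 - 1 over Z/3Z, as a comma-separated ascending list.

1, 2, 2

Write h(θ) = θ^5 - θ^4 + θ^3 + θ^2 - 1.
Roots in Z/3Z: h(0) = 2; h(1) = 1; h(2) = 0 → root.
Linear factors from roots: (θ + 1).
Complete factorization: h(θ) = (θ + 1)·(θ^2 + 1)·(θ^2 + θ - 1).
Factor degrees with multiplicity: 1 + 2 + 2 = 5.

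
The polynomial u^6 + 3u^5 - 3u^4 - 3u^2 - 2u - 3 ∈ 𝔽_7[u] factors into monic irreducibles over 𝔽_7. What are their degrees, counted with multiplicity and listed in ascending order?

1, 1, 1, 3

Write g(u) = u^6 + 3u^5 - 3u^4 - 3u^2 - 2u - 3.
Linear factors from roots: (u - 1), (u + 2).
Complete factorization: g(u) = (u - 1)·(u + 2)^2·(u^3 - 3u - 1).
Factor degrees with multiplicity: 1 + 1 + 1 + 3 = 6.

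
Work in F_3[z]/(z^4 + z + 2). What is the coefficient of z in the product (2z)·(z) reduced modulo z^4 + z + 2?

Multiply in F_3[z]: (2z)·(z) = 2z^2.
Reduced: 2z^2.

0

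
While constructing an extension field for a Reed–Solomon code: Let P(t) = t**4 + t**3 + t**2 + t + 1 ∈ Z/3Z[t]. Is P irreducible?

Check for roots in Z/3Z: P(0) = 1; P(1) = 2; P(2) = 1.
No roots, so no linear factors.
Monic irreducibles of degree 2 over GF(3): t**2 + 1, t**2 + t + 2, t**2 + 2t + 2.
None of them divide P (all give nonzero remainder).
No irreducible factor of degree ≤ 2 exists, so P is irreducible over GF(3).

Yes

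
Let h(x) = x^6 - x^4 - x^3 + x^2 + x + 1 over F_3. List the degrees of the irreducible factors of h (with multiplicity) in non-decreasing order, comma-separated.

6

Roots in F_3: h(0) = 1; h(1) = 2; h(2) = 2.
Complete factorization: h(x) = (x^6 - x^4 - x^3 + x^2 + x + 1).
Factor degrees with multiplicity: 6 = 6.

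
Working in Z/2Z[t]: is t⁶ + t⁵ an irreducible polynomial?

No

Write P(t) = t⁶ + t⁵.
Check for roots in Z/2Z: P(0) = 0 → root; P(1) = 0 → root.
P(0) = 0, so (t) divides P(t); P is reducible.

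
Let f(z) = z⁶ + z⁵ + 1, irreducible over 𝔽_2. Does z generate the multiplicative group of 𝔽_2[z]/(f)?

Yes

|GF(2^6)^×| = 2^6 − 1 = 63. Prime factorization: 63 = 3^2·7.
f is primitive ⇔ z has order 63 in GF(2)[z]/(f), i.e. z^(63/q) ≠ 1 for each prime q | 63.
z^(21) mod f = z⁵ + z⁴ + z³ + 1.
z^(9) mod f = z⁵ + z³ + z² + z + 1.
None equal 1, so z has full order 63; f is primitive.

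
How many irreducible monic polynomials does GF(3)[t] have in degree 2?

x^(3^2) − x is the product of all monic irreducibles of degree dividing 2; Möbius inversion gives N = (1/2) Σ μ(2/d)·3^d.
Divisors of 2: 1, 2; μ(2/d) for each: -1, 1.
Σ = − 3^1 + 3^2 = 6.
N = 6/2 = 3.

3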